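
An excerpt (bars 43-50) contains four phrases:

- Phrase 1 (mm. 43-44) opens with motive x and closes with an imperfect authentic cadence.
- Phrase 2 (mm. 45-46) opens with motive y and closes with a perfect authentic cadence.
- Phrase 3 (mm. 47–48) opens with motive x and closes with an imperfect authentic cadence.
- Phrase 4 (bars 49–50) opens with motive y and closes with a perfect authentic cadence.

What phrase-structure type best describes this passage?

repeated period

The cadence pattern IAC–PAC–IAC–PAC is weak–strong twice, and phrases 3–4 restate phrases 1–2: a period heard twice, not a double period (which would end weakly at phrase 2).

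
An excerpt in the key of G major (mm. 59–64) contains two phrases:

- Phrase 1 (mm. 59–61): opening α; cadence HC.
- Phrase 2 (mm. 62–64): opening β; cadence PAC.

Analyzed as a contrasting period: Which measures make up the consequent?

measures 62–64

The antecedent is the phrase ending with the weaker cadence (half cadence, phrase 1) and the consequent the one ending more conclusively (perfect authentic cadence, phrase 2); the consequent is mm. 62–64.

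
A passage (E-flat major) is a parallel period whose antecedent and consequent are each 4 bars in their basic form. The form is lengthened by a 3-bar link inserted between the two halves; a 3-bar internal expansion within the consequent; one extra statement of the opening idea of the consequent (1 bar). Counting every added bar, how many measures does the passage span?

15 measures

Basic parallel period: 4 + 4 = 8 bars.
8 (basic form) + 3 (link) + 3 (internal expansion) + 1 (extra statement) = 15.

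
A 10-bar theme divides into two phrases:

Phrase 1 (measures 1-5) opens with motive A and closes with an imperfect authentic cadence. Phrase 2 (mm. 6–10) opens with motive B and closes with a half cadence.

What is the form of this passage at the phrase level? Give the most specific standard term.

The second phrase closes with a half cadence, which is not stronger than the first phrase's imperfect authentic cadence; without a weak→strong cadential pair there is no antecedent–consequent relationship, so this is a phrase group rather than a period.

phrase group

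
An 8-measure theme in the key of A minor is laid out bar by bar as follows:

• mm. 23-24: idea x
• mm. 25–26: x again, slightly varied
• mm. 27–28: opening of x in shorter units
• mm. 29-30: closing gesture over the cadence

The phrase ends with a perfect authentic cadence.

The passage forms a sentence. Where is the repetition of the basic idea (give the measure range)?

The presentation of a sentence is the basic idea (measures 23-24) plus its repetition (measures 25–26); the repetition of the basic idea is therefore mm. 25–26.

measures 25–26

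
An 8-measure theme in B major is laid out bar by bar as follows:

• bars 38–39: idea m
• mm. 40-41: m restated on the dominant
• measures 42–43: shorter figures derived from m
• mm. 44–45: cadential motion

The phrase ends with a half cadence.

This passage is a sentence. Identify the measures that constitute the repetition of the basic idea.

measures 40–41

The presentation of a sentence is the basic idea (measures 38–39) plus its repetition (mm. 40–41); the repetition of the basic idea is therefore measures 40–41.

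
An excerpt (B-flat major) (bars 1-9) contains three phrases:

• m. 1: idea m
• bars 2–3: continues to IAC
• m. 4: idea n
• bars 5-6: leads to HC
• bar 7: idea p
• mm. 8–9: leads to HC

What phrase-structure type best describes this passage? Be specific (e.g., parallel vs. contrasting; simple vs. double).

The final phrase closes with a half cadence, which is not stronger than the preceding half cadence; the 3 phrases lack an overall antecedent–consequent design and so form a phrase group.

phrase group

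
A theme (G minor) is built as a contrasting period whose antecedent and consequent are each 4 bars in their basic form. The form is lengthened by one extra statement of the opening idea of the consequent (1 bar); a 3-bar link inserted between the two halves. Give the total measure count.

Basic contrasting period: 4 + 4 = 8 bars.
8 (basic form) + 1 (extra statement) + 3 (link) = 12.

12 measures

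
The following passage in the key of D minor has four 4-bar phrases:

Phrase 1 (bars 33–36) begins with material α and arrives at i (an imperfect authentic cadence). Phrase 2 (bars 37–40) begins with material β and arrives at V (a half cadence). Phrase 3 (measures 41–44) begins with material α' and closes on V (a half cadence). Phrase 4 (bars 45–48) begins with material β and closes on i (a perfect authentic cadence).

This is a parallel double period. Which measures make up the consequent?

measures 41–48

In a double period the first pair of phrases (ending half cadence) is the large antecedent and the second pair (ending perfect authentic cadence) is the large consequent; the consequent is measures 41–48.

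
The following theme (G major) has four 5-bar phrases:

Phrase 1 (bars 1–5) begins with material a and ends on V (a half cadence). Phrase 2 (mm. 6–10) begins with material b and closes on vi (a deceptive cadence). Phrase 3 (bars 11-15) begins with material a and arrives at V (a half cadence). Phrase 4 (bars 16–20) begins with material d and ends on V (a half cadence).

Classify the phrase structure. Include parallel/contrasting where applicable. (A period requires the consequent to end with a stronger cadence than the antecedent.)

phrase group

Phrase 4 ends with a half cadence, no stronger than phrase 2's deceptive cadence, so the four phrases do not form a double period; nor do phrases 3–4 duplicate 1–2, so it is not a repeated period. With no phrase reaching a conclusive cadence, the passage is a phrase group.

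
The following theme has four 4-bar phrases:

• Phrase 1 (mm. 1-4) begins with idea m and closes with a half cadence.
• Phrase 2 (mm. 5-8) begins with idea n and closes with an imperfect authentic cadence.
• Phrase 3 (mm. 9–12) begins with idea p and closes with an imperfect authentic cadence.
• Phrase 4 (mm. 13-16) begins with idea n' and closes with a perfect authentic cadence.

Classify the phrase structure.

contrasting double period

Four phrases in two halves: the first half (mm. 1–8) ends with an imperfect authentic cadence, the second (mm. 9-16) with a perfect authentic cadence — a large antecedent–consequent pair, i.e. a double period.
Phrase 3 begins with different material from phrase 1, making it contrasting.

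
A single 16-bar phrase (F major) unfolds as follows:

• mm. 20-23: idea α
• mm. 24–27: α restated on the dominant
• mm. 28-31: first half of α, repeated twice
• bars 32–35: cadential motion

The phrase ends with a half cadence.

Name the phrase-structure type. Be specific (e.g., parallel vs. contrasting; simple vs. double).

Basic idea (mm. 20–23) + its repetition (measures 24–27) form the presentation; fragmentation and cadence (mm. 28-35) form the continuation — the 16-bar whole is a sentence.

sentence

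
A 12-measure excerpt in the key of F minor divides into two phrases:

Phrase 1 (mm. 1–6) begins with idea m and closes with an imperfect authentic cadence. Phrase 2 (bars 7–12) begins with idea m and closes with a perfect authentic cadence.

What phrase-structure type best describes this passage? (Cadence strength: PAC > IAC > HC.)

parallel period

Phrase 1 ends with an imperfect authentic cadence (weaker) and phrase 2 with a perfect authentic cadence (stronger): antecedent + consequent = a period.
The two phrases open with the same material (m / m), so the period is parallel.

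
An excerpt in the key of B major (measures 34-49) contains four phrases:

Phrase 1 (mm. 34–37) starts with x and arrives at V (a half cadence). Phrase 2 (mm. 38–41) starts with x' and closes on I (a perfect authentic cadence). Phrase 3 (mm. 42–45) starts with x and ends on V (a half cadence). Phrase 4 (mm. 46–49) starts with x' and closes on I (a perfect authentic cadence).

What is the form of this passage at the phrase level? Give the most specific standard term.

repeated period

The cadence pattern HC–PAC–HC–PAC is weak–strong twice, and phrases 3–4 restate phrases 1–2: a period heard twice, not a double period (which would end weakly at phrase 2).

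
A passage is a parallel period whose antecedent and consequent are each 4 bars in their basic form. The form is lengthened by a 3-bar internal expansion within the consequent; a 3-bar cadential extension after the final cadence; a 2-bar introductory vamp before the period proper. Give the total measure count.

16 measures

Basic parallel period: 4 + 4 = 8 bars.
8 (basic form) + 3 (internal expansion) + 3 (cadential extension) + 2 (introduction) = 16.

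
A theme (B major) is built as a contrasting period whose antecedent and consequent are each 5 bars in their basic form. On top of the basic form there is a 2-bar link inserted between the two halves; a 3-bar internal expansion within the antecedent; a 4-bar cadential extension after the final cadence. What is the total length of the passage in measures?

Basic contrasting period: 5 + 5 = 10 bars.
10 (basic form) + 2 (link) + 3 (internal expansion) + 4 (cadential extension) = 19.

19 measures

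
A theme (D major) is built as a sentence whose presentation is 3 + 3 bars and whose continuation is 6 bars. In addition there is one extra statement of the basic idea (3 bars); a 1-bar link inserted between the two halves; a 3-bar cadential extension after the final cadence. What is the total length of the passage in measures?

Basic sentence: 3 + 3 + 6 = 12 bars.
12 (basic form) + 3 (extra statement) + 1 (link) + 3 (cadential extension) = 19.

19 measures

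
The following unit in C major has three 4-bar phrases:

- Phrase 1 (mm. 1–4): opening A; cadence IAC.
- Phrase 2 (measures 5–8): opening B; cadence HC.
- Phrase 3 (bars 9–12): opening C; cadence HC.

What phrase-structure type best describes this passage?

The final phrase closes with a half cadence, which is not stronger than the preceding half cadence; the 3 phrases lack an overall antecedent–consequent design and so form a phrase group.

phrase group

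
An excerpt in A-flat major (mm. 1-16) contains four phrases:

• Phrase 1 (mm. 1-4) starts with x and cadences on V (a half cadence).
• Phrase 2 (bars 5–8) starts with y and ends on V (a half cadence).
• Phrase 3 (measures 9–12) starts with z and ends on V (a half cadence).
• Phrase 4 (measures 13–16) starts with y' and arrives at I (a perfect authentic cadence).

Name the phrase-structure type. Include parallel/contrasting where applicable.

Four phrases in two halves: the first half (measures 1–8) ends with a half cadence, the second (measures 9–16) with a perfect authentic cadence — a large antecedent–consequent pair, i.e. a double period.
Phrase 3 begins with different material from phrase 1, making it contrasting.

contrasting double period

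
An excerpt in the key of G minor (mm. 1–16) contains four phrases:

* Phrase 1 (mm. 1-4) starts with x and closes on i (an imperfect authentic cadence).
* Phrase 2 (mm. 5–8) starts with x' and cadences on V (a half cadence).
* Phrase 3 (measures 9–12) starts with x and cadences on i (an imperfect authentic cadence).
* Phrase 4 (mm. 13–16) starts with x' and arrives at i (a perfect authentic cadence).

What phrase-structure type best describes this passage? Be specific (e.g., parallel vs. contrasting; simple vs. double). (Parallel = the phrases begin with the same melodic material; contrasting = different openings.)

parallel double period

Four phrases in two halves: the first half (mm. 1–8) ends with a half cadence, the second (bars 9-16) with a perfect authentic cadence — a large antecedent–consequent pair, i.e. a double period.
Phrase 3 begins with the same material as phrase 1, making it parallel.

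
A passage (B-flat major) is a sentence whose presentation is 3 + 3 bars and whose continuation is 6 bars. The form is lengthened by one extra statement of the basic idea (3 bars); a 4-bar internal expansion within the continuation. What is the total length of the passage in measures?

19 measures

Basic sentence: 3 + 3 + 6 = 12 bars.
12 (basic form) + 3 (extra statement) + 4 (internal expansion) = 19.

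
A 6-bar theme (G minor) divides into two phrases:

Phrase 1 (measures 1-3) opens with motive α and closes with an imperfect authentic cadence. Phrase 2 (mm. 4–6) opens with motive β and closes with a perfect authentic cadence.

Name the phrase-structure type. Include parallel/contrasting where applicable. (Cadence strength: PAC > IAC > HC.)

Phrase 1 ends with an imperfect authentic cadence (weaker) and phrase 2 with a perfect authentic cadence (stronger): antecedent + consequent = a period.
The two phrases open with different material (α / β), so the period is contrasting.

contrasting period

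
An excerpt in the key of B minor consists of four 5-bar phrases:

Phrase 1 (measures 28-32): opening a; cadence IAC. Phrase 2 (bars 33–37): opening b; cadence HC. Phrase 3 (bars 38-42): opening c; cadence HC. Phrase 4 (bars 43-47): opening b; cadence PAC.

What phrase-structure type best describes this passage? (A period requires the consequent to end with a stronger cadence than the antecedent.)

contrasting double period

Four phrases in two halves: the first half (mm. 28–37) ends with a half cadence, the second (mm. 38–47) with a perfect authentic cadence — a large antecedent–consequent pair, i.e. a double period.
Phrase 3 begins with different material from phrase 1, making it contrasting.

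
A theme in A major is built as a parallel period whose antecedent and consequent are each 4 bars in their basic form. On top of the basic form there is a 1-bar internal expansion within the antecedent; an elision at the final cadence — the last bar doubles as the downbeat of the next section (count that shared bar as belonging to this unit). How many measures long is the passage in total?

9 measures

Basic parallel period: 4 + 4 = 8 bars.
8 (basic form) + 1 (internal expansion) = 9.
The elision shares a bar with the next section but does not change this unit's count.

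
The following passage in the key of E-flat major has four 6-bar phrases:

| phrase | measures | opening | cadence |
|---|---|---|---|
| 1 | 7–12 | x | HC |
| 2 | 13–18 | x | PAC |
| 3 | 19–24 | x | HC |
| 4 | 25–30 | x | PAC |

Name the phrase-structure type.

repeated period

The cadence pattern HC–PAC–HC–PAC is weak–strong twice, and phrases 3–4 restate phrases 1–2: a period heard twice, not a double period (which would end weakly at phrase 2).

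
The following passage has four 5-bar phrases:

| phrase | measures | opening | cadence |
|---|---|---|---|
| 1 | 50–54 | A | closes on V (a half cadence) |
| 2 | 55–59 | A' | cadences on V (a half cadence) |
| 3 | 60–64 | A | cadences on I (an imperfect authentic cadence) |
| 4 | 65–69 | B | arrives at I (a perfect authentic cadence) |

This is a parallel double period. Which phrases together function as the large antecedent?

In a double period the first pair of phrases (ending half cadence) is the large antecedent and the second pair (ending perfect authentic cadence) is the large consequent; the antecedent is phrases 1 and 2.

phrases 1 and 2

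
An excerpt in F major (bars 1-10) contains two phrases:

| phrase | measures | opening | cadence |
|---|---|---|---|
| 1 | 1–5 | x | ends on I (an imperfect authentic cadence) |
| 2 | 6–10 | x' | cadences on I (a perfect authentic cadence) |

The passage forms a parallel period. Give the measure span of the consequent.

measures 6–10

The phrase ending with the weaker cadence (imperfect authentic cadence) is the antecedent; the one ending more conclusively (perfect authentic cadence) is the consequent. The consequent is measures 6–10.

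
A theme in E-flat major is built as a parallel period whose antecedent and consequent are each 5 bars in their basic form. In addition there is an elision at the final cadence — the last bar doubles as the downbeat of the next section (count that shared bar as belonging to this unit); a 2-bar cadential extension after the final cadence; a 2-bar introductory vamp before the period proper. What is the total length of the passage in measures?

Basic parallel period: 5 + 5 = 10 bars.
10 (basic form) + 2 (cadential extension) + 2 (introduction) = 14.
The elision shares a bar with the next section but does not change this unit's count.

14 measures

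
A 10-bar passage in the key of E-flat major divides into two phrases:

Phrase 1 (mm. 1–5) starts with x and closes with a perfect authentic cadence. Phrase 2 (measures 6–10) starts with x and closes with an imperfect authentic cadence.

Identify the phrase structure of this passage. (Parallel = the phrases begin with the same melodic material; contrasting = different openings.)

The second phrase closes with an imperfect authentic cadence, which is not stronger than the first phrase's perfect authentic cadence; without a weak→strong cadential pair there is no antecedent–consequent relationship, so this is a phrase group rather than a period.

phrase group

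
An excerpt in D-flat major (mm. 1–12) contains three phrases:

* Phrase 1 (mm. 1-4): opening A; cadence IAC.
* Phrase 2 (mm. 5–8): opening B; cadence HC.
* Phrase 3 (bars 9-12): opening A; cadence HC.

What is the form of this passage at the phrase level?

phrase group

The final phrase closes with a half cadence, which is not stronger than the preceding half cadence; the 3 phrases lack an overall antecedent–consequent design and so form a phrase group.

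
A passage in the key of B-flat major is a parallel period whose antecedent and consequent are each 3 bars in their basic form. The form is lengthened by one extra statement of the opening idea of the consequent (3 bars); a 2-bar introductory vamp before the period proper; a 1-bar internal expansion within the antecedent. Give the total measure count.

12 measures

Basic parallel period: 3 + 3 = 6 bars.
6 (basic form) + 3 (extra statement) + 2 (introduction) + 1 (internal expansion) = 12.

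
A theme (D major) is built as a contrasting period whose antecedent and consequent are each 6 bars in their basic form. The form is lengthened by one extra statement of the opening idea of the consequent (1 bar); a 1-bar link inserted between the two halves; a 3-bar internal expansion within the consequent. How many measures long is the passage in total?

17 measures

Basic contrasting period: 6 + 6 = 12 bars.
12 (basic form) + 1 (extra statement) + 1 (link) + 3 (internal expansion) = 17.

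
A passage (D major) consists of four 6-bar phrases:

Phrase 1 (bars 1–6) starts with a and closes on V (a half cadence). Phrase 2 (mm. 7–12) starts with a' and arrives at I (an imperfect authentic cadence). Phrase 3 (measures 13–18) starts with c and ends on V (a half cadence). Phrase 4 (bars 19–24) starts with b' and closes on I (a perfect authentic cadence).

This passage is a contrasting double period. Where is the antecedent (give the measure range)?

measures 1–12

In a double period the four phrases pair into a large antecedent (phrases 1–2, ending imperfect authentic cadence) and a large consequent (phrases 3–4, ending perfect authentic cadence). The antecedent spans bars 1-12.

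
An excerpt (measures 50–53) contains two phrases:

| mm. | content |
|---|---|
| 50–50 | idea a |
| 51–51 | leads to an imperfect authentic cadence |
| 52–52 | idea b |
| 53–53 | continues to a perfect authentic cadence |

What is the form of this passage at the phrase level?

Phrase 1 ends with an imperfect authentic cadence (weaker) and phrase 2 with a perfect authentic cadence (stronger): antecedent + consequent = a period.
The two phrases open with different material (a / b), so the period is contrasting.

contrasting period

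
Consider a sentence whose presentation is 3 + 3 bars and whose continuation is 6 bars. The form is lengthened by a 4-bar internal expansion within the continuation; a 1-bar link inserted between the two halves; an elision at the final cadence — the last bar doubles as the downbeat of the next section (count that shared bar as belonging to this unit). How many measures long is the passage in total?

Basic sentence: 3 + 3 + 6 = 12 bars.
12 (basic form) + 4 (internal expansion) + 1 (link) = 17.
The elision shares a bar with the next section but does not change this unit's count.

17 measures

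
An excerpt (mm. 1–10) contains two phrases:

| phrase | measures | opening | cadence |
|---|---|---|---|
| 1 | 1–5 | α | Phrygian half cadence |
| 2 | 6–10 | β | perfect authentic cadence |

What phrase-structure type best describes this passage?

contrasting period

Phrase 1 ends with a Phrygian half cadence (weaker) and phrase 2 with a perfect authentic cadence (stronger): antecedent + consequent = a period.
The two phrases open with different material (α / β), so the period is contrasting.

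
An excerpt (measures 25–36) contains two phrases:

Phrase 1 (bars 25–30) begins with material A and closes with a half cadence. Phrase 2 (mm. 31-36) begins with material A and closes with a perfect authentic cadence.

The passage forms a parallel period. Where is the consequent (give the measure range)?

The antecedent is the phrase ending with the weaker cadence (half cadence, phrase 1) and the consequent the one ending more conclusively (perfect authentic cadence, phrase 2); the consequent is mm. 31–36.

measures 31–36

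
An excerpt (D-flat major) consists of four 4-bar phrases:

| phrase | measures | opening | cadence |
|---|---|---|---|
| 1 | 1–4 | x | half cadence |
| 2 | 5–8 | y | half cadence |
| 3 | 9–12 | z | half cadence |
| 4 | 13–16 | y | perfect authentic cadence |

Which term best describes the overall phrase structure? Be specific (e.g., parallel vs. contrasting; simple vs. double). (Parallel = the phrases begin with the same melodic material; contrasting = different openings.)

Four phrases in two halves: the first half (bars 1-8) ends with a half cadence, the second (measures 9-16) with a perfect authentic cadence — a large antecedent–consequent pair, i.e. a double period.
Phrase 3 begins with different material from phrase 1, making it contrasting.

contrasting double period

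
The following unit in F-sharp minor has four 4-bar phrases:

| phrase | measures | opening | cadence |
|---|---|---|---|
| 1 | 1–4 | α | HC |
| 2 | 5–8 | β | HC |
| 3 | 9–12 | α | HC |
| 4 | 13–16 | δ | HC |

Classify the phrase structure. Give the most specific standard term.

Phrase 4 ends with a half cadence, no stronger than phrase 2's half cadence, so the four phrases do not form a double period; nor do phrases 3–4 duplicate 1–2, so it is not a repeated period. With no phrase reaching a conclusive cadence, the passage is a phrase group.

phrase group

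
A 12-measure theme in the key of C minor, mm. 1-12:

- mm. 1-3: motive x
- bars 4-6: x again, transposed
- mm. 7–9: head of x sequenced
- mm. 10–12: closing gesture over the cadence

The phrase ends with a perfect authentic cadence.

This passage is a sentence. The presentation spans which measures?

The presentation of a sentence is the basic idea (mm. 1–3) plus its repetition (mm. 4–6); the presentation is therefore measures 1-6.

measures 1–6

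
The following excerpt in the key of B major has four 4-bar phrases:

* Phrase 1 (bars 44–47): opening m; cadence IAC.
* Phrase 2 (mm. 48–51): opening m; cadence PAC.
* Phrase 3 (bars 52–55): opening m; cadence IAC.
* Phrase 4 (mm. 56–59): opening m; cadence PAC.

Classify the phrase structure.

repeated period

The cadence pattern IAC–PAC–IAC–PAC is weak–strong twice, and phrases 3–4 restate phrases 1–2: a period heard twice, not a double period (which would end weakly at phrase 2).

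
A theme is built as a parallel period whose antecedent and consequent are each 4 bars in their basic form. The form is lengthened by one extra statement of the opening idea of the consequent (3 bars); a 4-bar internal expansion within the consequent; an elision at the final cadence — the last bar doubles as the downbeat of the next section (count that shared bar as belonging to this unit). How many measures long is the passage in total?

Basic parallel period: 4 + 4 = 8 bars.
8 (basic form) + 3 (extra statement) + 4 (internal expansion) = 15.
The elision shares a bar with the next section but does not change this unit's count.

15 measures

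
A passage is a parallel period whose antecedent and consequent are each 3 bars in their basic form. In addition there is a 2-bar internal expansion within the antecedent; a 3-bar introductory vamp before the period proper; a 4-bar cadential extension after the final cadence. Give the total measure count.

15 measures

Basic parallel period: 3 + 3 = 6 bars.
6 (basic form) + 2 (internal expansion) + 3 (introduction) + 4 (cadential extension) = 15.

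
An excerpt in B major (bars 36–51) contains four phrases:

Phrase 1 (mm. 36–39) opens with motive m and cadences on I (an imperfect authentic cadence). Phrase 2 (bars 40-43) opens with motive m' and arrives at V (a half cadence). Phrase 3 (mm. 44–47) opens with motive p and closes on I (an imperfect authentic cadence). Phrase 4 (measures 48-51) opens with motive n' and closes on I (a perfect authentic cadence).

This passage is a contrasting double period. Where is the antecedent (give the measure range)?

In a double period the four phrases pair into a large antecedent (phrases 1–2, ending half cadence) and a large consequent (phrases 3–4, ending perfect authentic cadence). The antecedent spans mm. 36-43.

measures 36–43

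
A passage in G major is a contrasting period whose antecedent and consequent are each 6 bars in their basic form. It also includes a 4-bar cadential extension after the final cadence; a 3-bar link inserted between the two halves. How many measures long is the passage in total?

19 measures

Basic contrasting period: 6 + 6 = 12 bars.
12 (basic form) + 4 (cadential extension) + 3 (link) = 19.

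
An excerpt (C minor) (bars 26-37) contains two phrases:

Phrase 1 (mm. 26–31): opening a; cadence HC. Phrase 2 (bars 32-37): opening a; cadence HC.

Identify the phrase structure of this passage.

Both phrases have the same opening (a) and the same cadence (half cadence): the second is a restatement, not a consequent, so this is a repeated phrase rather than a period.

repeated phrase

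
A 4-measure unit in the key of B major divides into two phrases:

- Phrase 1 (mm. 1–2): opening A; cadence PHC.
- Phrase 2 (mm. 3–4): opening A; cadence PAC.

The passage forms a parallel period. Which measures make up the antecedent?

measures 1–2

The antecedent is the phrase ending with the weaker cadence (Phrygian half cadence, phrase 1) and the consequent the one ending more conclusively (perfect authentic cadence, phrase 2); the antecedent is measures 1–2.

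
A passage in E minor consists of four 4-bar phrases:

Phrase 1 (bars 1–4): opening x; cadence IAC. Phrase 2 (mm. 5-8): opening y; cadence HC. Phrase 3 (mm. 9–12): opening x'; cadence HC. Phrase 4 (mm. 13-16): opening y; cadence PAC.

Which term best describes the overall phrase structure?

parallel double period

Four phrases in two halves: the first half (bars 1-8) ends with a half cadence, the second (mm. 9–16) with a perfect authentic cadence — a large antecedent–consequent pair, i.e. a double period.
Phrase 3 begins with the same material as phrase 1, making it parallel.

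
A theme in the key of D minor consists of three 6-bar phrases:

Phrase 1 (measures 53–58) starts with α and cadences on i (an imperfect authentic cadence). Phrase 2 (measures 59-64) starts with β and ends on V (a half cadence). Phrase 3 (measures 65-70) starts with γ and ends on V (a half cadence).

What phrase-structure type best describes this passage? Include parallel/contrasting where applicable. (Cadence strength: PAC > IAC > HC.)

The final phrase closes with a half cadence, which is not stronger than the preceding half cadence; the 3 phrases lack an overall antecedent–consequent design and so form a phrase group.

phrase group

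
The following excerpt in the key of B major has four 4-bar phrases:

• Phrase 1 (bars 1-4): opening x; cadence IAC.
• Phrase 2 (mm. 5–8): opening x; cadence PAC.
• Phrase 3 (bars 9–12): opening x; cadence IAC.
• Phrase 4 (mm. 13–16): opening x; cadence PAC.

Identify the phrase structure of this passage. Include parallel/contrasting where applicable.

The cadence pattern IAC–PAC–IAC–PAC is weak–strong twice, and phrases 3–4 restate phrases 1–2: a period heard twice, not a double period (which would end weakly at phrase 2).

repeated period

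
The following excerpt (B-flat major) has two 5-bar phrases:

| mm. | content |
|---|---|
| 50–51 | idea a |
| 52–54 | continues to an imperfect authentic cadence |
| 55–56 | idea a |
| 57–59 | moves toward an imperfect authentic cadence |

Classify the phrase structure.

repeated phrase

Both phrases have the same opening (a) and the same cadence (imperfect authentic cadence): the second is a restatement, not a consequent, so this is a repeated phrase rather than a period.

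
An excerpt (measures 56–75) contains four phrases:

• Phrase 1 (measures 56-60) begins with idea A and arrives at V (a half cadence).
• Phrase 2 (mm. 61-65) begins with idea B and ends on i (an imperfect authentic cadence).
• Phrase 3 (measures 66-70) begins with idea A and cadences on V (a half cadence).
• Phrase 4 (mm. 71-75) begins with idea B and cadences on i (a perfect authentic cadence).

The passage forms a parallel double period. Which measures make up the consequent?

In a double period the four phrases pair into a large antecedent (phrases 1–2, ending imperfect authentic cadence) and a large consequent (phrases 3–4, ending perfect authentic cadence). The consequent spans mm. 66-75.

measures 66–75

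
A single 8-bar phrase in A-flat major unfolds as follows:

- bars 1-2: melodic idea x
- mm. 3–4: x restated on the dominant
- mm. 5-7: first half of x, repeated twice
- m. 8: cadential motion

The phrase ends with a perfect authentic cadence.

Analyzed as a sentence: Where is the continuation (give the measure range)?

After the presentation (measures 1–4), the continuation covers the fragmentation through the cadence: mm. 5-8.

measures 5–8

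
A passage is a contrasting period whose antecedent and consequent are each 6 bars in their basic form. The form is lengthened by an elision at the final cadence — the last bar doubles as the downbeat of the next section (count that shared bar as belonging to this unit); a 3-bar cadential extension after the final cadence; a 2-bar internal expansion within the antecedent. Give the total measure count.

17 measures

Basic contrasting period: 6 + 6 = 12 bars.
12 (basic form) + 3 (cadential extension) + 2 (internal expansion) = 17.
The elision shares a bar with the next section but does not change this unit's count.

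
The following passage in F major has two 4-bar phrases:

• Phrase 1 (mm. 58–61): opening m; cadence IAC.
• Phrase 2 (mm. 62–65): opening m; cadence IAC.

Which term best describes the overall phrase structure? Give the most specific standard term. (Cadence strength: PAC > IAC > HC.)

repeated phrase

Both phrases have the same opening (m) and the same cadence (imperfect authentic cadence): the second is a restatement, not a consequent, so this is a repeated phrase rather than a period.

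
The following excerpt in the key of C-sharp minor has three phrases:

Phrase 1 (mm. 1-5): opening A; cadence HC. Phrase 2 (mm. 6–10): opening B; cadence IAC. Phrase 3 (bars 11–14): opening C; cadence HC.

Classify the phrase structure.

phrase group

The final phrase closes with a half cadence, which is not stronger than the preceding imperfect authentic cadence; the 3 phrases lack an overall antecedent–consequent design and so form a phrase group.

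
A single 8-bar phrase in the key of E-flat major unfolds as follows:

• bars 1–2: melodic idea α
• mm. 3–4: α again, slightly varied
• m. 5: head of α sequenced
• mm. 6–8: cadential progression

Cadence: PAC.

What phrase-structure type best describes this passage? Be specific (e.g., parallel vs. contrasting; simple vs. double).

Basic idea (measures 1-2) + its repetition (mm. 3-4) form the presentation; fragmentation and cadence (bars 5-8) form the continuation — the 8-bar whole is a sentence.

sentence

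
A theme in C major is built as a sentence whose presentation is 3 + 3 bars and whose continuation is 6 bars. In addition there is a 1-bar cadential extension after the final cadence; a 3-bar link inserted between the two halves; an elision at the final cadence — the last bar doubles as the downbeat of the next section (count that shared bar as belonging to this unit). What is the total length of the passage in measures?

Basic sentence: 3 + 3 + 6 = 12 bars.
12 (basic form) + 1 (cadential extension) + 3 (link) = 16.
The elision shares a bar with the next section but does not change this unit's count.

16 measures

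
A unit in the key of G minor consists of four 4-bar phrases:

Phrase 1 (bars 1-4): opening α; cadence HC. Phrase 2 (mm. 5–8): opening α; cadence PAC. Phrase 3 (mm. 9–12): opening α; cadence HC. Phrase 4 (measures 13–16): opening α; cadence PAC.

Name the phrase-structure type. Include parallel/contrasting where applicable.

The cadence pattern HC–PAC–HC–PAC is weak–strong twice, and phrases 3–4 restate phrases 1–2: a period heard twice, not a double period (which would end weakly at phrase 2).

repeated period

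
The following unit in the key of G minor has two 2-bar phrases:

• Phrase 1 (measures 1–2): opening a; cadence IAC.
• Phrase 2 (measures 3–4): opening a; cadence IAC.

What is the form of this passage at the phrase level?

Both phrases have the same opening (a) and the same cadence (imperfect authentic cadence): the second is a restatement, not a consequent, so this is a repeated phrase rather than a period.

repeated phrase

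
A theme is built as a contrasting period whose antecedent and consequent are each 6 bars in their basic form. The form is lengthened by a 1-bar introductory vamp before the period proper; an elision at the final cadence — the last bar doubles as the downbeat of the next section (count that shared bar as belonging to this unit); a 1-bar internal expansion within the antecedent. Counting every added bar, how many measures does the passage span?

Basic contrasting period: 6 + 6 = 12 bars.
12 (basic form) + 1 (introduction) + 1 (internal expansion) = 14.
The elision shares a bar with the next section but does not change this unit's count.

14 measures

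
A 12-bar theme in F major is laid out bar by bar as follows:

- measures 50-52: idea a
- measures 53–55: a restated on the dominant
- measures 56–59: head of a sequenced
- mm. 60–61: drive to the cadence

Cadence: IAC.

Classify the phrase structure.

Basic idea (mm. 50–52) + its repetition (bars 53–55) form the presentation; fragmentation and cadence (bars 56–61) form the continuation — the 12-bar whole is a sentence.

sentence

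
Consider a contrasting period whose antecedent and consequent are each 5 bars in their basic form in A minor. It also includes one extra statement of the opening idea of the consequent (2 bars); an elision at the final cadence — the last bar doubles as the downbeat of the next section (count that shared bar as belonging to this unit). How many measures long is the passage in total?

12 measures

Basic contrasting period: 5 + 5 = 10 bars.
10 (basic form) + 2 (extra statement) = 12.
The elision shares a bar with the next section but does not change this unit's count.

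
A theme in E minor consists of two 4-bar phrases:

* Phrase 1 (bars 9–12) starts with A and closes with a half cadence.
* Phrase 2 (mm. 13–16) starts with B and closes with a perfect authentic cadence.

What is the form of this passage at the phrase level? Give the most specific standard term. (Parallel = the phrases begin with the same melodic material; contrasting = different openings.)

contrasting period

Phrase 1 ends with a half cadence (weaker) and phrase 2 with a perfect authentic cadence (stronger): antecedent + consequent = a period.
The two phrases open with different material (A / B), so the period is contrasting.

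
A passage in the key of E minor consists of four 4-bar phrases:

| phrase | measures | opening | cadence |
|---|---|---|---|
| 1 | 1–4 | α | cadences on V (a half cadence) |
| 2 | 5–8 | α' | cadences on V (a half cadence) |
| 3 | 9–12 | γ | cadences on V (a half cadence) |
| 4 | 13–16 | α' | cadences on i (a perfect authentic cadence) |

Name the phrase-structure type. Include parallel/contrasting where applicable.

Four phrases in two halves: the first half (bars 1-8) ends with a half cadence, the second (mm. 9–16) with a perfect authentic cadence — a large antecedent–consequent pair, i.e. a double period.
Phrase 3 begins with different material from phrase 1, making it contrasting.

contrasting double period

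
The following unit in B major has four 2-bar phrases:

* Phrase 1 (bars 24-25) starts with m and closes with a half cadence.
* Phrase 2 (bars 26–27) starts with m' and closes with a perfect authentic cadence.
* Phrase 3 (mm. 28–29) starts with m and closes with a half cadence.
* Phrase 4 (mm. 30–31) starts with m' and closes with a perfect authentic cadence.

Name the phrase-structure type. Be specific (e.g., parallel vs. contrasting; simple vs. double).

repeated period

The cadence pattern HC–PAC–HC–PAC is weak–strong twice, and phrases 3–4 restate phrases 1–2: a period heard twice, not a double period (which would end weakly at phrase 2).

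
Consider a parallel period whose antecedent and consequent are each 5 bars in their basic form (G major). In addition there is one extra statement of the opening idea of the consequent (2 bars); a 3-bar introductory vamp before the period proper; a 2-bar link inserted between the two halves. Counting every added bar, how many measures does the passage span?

Basic parallel period: 5 + 5 = 10 bars.
10 (basic form) + 2 (extra statement) + 3 (introduction) + 2 (link) = 17.

17 measures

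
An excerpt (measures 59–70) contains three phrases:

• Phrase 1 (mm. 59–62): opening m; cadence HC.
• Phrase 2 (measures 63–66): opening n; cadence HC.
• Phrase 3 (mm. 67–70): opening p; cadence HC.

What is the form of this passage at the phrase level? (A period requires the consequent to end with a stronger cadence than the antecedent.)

phrase group

The final phrase closes with a half cadence, which is not stronger than the preceding half cadence; the 3 phrases lack an overall antecedent–consequent design and so form a phrase group.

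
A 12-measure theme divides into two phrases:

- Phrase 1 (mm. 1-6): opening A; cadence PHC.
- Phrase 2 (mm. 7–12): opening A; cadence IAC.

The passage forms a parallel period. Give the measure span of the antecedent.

measures 1–6

The antecedent is the phrase ending with the weaker cadence (Phrygian half cadence, phrase 1) and the consequent the one ending more conclusively (imperfect authentic cadence, phrase 2); the antecedent is measures 1–6.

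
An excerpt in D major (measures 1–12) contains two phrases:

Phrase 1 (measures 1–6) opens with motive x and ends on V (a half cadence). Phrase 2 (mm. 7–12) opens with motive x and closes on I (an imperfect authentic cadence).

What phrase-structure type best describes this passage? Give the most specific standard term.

parallel period

Phrase 1 ends with a half cadence (weaker) and phrase 2 with an imperfect authentic cadence (stronger): antecedent + consequent = a period.
The two phrases open with the same material (x / x), so the period is parallel.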